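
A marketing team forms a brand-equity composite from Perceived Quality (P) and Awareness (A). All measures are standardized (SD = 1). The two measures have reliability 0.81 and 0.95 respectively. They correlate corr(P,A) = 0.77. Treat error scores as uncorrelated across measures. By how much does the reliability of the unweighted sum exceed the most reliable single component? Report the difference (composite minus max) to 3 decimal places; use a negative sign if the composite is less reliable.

-0.018

Var(sum) = 2 + 1.54 = 3.54; true-score variance = 1.76 + 1.54 = 3.3; composite reliability = 0.9322.
Max component reliability = 0.9500.
Difference = 0.9322 − 0.9500 = -0.018.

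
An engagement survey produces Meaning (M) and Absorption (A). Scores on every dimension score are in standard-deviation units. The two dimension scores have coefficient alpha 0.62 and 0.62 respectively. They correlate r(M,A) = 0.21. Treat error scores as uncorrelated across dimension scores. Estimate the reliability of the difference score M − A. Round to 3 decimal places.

0.519

Var(M−A) = 1 + 1 − 2·0.21 = 2 − 0.42 = 1.58.
Because errors are independent across components, Cov(Tᵢ,Tⱼ) = Cov(Xᵢ,Xⱼ); the off-diagonal part of the true-score variance is the same as above.
True-score variance = [0.62 + 0.62] − 0.42 = 1.24 − 0.42 = 0.82.
Reliability = 0.82 / 1.58 = 0.519.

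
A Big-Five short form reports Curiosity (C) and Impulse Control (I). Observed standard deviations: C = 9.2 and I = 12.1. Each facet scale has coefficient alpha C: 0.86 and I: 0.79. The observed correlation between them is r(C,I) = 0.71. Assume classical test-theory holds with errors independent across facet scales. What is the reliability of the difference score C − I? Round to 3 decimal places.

Var(C−I) = 9.2² + 12.1² − 2·9.2·12.1·0.71 = 231.05 − 158.074 = 72.9756.
Under uncorrelated errors the observed covariances equal the true-score covariances, so only the own-variance terms attenuate.
True-score variance = [9.2²·0.86 + 12.1²·0.79] − 158.074 = 188.454 − 158.074 = 30.3799.
Reliability = 30.3799 / 72.9756 = 0.416.

0.416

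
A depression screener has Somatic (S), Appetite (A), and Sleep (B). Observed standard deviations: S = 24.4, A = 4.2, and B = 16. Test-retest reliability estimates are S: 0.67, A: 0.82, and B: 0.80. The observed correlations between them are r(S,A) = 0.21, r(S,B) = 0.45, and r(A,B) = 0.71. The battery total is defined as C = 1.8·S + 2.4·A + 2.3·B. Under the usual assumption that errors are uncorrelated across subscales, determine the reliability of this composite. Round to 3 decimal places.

Var(C) = 1.8²·24.4² + 2.4²·4.2² + 2.3²·16² + 2·[4.32·24.4·4.2·0.21 + 4.14·24.4·16·0.45 + 5.52·4.2·16·0.71] = 3384.81 + 2167.31 = 5552.12.
With uncorrelated errors the cross-covariances are all true-score covariance, so they carry over unchanged; only the diagonal terms shrink to ρᵢσᵢ².
True-score variance = [1.8²·24.4²·0.67 + 2.4²·4.2²·0.82 + 2.3²·16²·0.80] + 2167.31 = 2459.12 + 2167.31 = 4626.43.
Reliability = 4626.43 / 5552.12 = 0.833.

0.833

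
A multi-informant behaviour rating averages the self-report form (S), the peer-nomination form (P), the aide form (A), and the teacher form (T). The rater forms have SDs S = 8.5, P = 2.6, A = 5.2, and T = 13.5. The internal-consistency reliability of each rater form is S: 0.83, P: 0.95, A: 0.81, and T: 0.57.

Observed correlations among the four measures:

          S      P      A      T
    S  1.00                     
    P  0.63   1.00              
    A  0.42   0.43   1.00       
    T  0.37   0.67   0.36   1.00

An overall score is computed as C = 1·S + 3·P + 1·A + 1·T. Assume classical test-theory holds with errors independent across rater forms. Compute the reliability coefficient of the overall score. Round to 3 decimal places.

Var(C) = 8.5² + 3²·2.6² + 5.2² + 13.5² + 2·[3·8.5·2.6·0.63 + 8.5·5.2·0.42 + 8.5·13.5·0.37 + 3·2.6·5.2·0.43 + 3·2.6·13.5·0.67 + 5.2·13.5·0.36] = 342.38 + 432.109 = 774.489.
Because errors are independent across components, Cov(Tᵢ,Tⱼ) = Cov(Xᵢ,Xⱼ); the off-diagonal part of the true-score variance is the same as above.
True-score variance = [8.5²·0.83 + 3²·2.6²·0.95 + 5.2²·0.81 + 13.5²·0.57] + 432.109 = 243.55 + 432.109 = 675.659.
Reliability = 675.659 / 774.489 = 0.872.

0.872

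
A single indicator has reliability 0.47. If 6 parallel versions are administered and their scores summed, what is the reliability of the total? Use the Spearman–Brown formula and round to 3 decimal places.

0.842

ρ_k = kρ / (1 + (k−1)ρ) = 6·0.47 / (1 + 5·0.47) = 2.820 / 3.350 = 0.842.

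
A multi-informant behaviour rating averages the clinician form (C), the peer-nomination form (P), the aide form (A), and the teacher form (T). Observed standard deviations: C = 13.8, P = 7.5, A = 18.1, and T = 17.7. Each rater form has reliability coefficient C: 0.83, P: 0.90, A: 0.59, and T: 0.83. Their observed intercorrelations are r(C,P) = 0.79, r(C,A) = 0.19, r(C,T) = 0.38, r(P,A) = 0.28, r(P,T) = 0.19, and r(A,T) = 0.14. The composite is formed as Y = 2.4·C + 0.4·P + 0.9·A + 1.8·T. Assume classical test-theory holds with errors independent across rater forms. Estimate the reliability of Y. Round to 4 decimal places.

Var(Y) = 2.4²·13.8² + 0.4²·7.5² + 0.9²·18.1² + 1.8²·17.7² + 2·[0.96·13.8·7.5·0.79 + 2.16·13.8·18.1·0.19 + 4.32·13.8·17.7·0.38 + 0.36·7.5·18.1·0.28 + 0.72·7.5·17.7·0.19 + 1.62·18.1·17.7·0.14] = 2386.36 + 1372.97 = 3759.33.
Under uncorrelated errors the observed covariances equal the true-score covariances, so only the own-variance terms attenuate.
True-score variance = [2.4²·13.8²·0.83 + 0.4²·7.5²·0.90 + 0.9²·18.1²·0.59 + 1.8²·17.7²·0.83] + 1372.97 = 1917.62 + 1372.97 = 3290.59.
Reliability = 3290.59 / 3759.33 = 0.8753.

0.8753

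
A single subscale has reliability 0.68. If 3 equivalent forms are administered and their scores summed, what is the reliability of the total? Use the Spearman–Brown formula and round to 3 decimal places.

0.864

ρ_k = kρ / (1 + (k−1)ρ) = 3·0.68 / (1 + 2·0.68) = 2.040 / 2.360 = 0.864.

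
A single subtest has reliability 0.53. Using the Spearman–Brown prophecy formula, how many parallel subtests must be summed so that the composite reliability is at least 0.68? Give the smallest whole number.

2

k ≥ ρ*(1−ρ₁)/(ρ₁(1−ρ*)) = 0.68·0.47 / (0.53·0.32) = 1.884.
Smallest integer k = 2.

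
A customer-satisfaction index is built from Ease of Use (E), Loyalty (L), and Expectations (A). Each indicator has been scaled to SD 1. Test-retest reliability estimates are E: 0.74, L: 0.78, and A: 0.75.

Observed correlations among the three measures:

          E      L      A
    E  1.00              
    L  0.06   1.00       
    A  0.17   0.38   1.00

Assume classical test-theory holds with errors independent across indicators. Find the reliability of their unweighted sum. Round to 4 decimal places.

0.8270

Var(E+L+A) = 3 + 2·[0.06 + 0.17 + 0.38] = 3 + 1.22 = 4.22.
With uncorrelated errors the cross-covariances are all true-score covariance, so they carry over unchanged; only the diagonal terms shrink to ρᵢσᵢ².
True-score variance = [0.74 + 0.78 + 0.75] + 1.22 = 2.27 + 1.22 = 3.49.
Reliability = 3.49 / 4.22 = 0.8270.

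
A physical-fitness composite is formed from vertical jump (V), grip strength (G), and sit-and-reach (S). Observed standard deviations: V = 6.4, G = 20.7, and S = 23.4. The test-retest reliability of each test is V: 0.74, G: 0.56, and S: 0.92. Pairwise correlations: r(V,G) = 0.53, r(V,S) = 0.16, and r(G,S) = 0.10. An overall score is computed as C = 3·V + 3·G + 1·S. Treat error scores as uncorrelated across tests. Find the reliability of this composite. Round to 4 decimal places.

0.7162

Var(C) = 3²·6.4² + 3²·20.7² + 23.4² + 2·[9·6.4·20.7·0.53 + 3·6.4·23.4·0.16 + 3·20.7·23.4·0.10] = 4772.61 + 1698.26 = 6470.87.
With uncorrelated errors the cross-covariances are all true-score covariance, so they carry over unchanged; only the diagonal terms shrink to ρᵢσᵢ².
True-score variance = [3²·6.4²·0.74 + 3²·20.7²·0.56 + 23.4²·0.92] + 1698.26 = 2936.14 + 1698.26 = 4634.4.
Reliability = 4634.4 / 6470.87 = 0.7162.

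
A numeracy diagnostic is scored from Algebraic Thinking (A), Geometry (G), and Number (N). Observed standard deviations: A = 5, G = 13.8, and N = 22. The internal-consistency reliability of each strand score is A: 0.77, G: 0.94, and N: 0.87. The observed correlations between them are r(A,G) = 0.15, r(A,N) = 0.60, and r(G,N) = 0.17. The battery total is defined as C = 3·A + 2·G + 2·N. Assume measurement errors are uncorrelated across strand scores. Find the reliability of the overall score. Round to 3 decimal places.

0.918

Var(C) = 3²·5² + 2²·13.8² + 2²·22² + 2·[6·5·13.8·0.15 + 6·5·22·0.60 + 4·13.8·22·0.17] = 2922.76 + 1329.1 = 4251.86.
With uncorrelated errors the cross-covariances are all true-score covariance, so they carry over unchanged; only the diagonal terms shrink to ρᵢσᵢ².
True-score variance = [3²·5²·0.77 + 2²·13.8²·0.94 + 2²·22²·0.87] + 1329.1 = 2573.62 + 1329.1 = 3902.72.
Reliability = 3902.72 / 4251.86 = 0.918.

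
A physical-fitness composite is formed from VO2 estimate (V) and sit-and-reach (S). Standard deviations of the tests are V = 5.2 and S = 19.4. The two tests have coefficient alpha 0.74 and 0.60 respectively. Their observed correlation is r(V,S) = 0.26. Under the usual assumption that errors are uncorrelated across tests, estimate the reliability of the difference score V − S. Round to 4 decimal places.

Var(V−S) = 5.2² + 19.4² − 2·5.2·19.4·0.26 = 403.4 − 52.4576 = 350.942.
Under uncorrelated errors the observed covariances equal the true-score covariances, so only the own-variance terms attenuate.
True-score variance = [5.2²·0.74 + 19.4²·0.60] − 52.4576 = 245.826 − 52.4576 = 193.368.
Reliability = 193.368 / 350.942 = 0.5510.

0.5510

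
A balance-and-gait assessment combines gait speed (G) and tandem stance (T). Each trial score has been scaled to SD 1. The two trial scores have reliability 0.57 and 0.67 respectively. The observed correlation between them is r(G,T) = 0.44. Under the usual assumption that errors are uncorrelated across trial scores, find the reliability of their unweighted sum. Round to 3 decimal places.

Var(G+T) = 2 + 2·[0.44] = 2 + 0.88 = 2.88.
With uncorrelated errors the cross-covariances are all true-score covariance, so they carry over unchanged; only the diagonal terms shrink to ρᵢσᵢ².
True-score variance = [0.57 + 0.67] + 0.88 = 1.24 + 0.88 = 2.12.
Reliability = 2.12 / 2.88 = 0.736.

0.736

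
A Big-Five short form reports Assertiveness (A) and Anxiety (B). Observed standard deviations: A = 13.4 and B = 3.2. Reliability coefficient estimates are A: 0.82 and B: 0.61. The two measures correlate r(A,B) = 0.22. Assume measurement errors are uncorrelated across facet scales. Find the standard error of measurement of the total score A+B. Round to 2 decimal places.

6.03

Var(total) = 189.8 + 18.8672 = 208.667.
True-score variance = 153.486 + 18.8672 = 172.353, so reliability = 0.8260.
Error variance = 208.667 − 172.353 = 36.3144; SEM = √36.3144 = 6.03.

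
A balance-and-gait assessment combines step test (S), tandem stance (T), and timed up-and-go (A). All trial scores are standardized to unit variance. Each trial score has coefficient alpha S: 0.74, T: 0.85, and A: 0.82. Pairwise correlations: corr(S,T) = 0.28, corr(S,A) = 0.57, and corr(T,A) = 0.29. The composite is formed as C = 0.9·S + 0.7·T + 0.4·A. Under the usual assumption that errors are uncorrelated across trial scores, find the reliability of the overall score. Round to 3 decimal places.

Var(C) = 0.9² + 0.7² + 0.4² + 2·[0.63·0.28 + 0.36·0.57 + 0.28·0.29] = 1.46 + 0.9256 = 2.3856.
Because errors are independent across components, Cov(Tᵢ,Tⱼ) = Cov(Xᵢ,Xⱼ); the off-diagonal part of the true-score variance is the same as above.
True-score variance = [0.9²·0.74 + 0.7²·0.85 + 0.4²·0.82] + 0.9256 = 1.1471 + 0.9256 = 2.0727.
Reliability = 2.0727 / 2.3856 = 0.869.

0.869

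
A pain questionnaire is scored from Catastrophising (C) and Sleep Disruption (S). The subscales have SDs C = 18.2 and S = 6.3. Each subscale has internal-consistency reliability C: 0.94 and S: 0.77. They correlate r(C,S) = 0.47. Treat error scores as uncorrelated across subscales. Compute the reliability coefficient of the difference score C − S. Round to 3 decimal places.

0.890

Var(C−S) = 18.2² + 6.3² − 2·18.2·6.3·0.47 = 370.93 − 107.78 = 263.15.
With uncorrelated errors the cross-covariances are all true-score covariance, so they carry over unchanged; only the diagonal terms shrink to ρᵢσᵢ².
True-score variance = [18.2²·0.94 + 6.3²·0.77] − 107.78 = 341.927 − 107.78 = 234.146.
Reliability = 234.146 / 263.15 = 0.890.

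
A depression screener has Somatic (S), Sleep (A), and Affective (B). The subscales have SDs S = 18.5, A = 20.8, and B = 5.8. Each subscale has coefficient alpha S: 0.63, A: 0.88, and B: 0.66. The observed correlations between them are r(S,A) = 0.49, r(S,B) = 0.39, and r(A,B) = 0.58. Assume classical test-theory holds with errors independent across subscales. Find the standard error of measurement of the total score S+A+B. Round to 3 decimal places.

13.784

Var(total) = 808.53 + 600.74 = 1409.27.
True-score variance = 618.543 + 600.74 = 1219.28, so reliability = 0.8652.
Error variance = 1409.27 − 1219.28 = 189.987; SEM = √189.987 = 13.784.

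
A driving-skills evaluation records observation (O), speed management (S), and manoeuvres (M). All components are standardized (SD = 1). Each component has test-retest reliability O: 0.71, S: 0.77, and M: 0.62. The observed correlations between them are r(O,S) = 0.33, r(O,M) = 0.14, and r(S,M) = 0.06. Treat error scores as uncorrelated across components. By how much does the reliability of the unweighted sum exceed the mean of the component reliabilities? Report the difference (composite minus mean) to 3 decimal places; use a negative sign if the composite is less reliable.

Var(sum) = 3 + 1.06 = 4.06; true-score variance = 2.1 + 1.06 = 3.16; composite reliability = 0.7783.
Mean component reliability = 0.7000.
Difference = 0.7783 − 0.7000 = 0.078.

0.078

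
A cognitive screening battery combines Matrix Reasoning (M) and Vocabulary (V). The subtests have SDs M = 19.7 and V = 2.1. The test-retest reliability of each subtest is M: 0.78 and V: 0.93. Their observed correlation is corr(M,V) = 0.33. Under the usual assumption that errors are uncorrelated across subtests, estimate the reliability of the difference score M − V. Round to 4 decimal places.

0.7654

Var(M−V) = 19.7² + 2.1² − 2·19.7·2.1·0.33 = 392.5 − 27.3042 = 365.196.
Under uncorrelated errors the observed covariances equal the true-score covariances, so only the own-variance terms attenuate.
True-score variance = [19.7²·0.78 + 2.1²·0.93] − 27.3042 = 306.811 − 27.3042 = 279.507.
Reliability = 279.507 / 365.196 = 0.7654.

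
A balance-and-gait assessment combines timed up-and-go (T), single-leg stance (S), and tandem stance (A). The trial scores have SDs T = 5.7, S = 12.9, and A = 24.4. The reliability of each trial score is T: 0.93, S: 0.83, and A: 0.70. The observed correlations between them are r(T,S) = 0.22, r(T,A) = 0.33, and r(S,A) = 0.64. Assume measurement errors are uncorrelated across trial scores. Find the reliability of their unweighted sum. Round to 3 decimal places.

0.842

Var(T+S+A) = 5.7² + 12.9² + 24.4² + 2·[5.7·12.9·0.22 + 5.7·24.4·0.33 + 12.9·24.4·0.64] = 794.26 + 527.039 = 1321.3.
Because errors are independent across components, Cov(Tᵢ,Tⱼ) = Cov(Xᵢ,Xⱼ); the off-diagonal part of the true-score variance is the same as above.
True-score variance = [5.7²·0.93 + 12.9²·0.83 + 24.4²·0.70] + 527.039 = 585.088 + 527.039 = 1112.13.
Reliability = 1112.13 / 1321.3 = 0.842.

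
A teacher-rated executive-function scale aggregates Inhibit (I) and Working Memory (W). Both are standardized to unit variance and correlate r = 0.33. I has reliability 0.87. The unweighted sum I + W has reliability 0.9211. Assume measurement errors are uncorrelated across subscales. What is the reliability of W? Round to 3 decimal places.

0.920

Var(I+W) = 2 + 2·0.33 = 2.660.
True-score variance = ρ_I + ρ_W + 2·0.33, so 0.9211 = (0.87 + ρ_W + 0.66) / 2.660.
ρ_W = 0.9211·2.660 − 0.87 − 0.66 = 0.920.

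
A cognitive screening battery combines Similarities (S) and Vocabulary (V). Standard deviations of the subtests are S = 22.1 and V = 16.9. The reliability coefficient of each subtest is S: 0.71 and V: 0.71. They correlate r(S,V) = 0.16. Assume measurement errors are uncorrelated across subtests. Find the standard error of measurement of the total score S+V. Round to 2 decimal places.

Var(total) = 774.02 + 119.517 = 893.537.
True-score variance = 549.554 + 119.517 = 669.071, so reliability = 0.7488.
Error variance = 893.537 − 669.071 = 224.466; SEM = √224.466 = 14.98.

14.98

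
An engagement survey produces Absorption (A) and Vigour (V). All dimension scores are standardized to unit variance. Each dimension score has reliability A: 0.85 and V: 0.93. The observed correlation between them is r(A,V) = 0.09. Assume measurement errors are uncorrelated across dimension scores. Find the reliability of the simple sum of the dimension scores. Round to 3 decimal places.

0.899

Var(A+V) = 2 + 2·[0.09] = 2 + 0.18 = 2.18.
With uncorrelated errors the cross-covariances are all true-score covariance, so they carry over unchanged; only the diagonal terms shrink to ρᵢσᵢ².
True-score variance = [0.85 + 0.93] + 0.18 = 1.78 + 0.18 = 1.96.
Reliability = 1.96 / 2.18 = 0.899.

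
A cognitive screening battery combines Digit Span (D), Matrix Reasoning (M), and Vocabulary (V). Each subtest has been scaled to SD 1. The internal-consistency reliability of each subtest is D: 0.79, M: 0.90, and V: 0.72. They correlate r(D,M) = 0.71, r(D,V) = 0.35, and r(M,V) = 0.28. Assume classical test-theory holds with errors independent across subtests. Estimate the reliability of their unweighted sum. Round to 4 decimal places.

0.8961

Var(D+M+V) = 3 + 2·[0.71 + 0.35 + 0.28] = 3 + 2.68 = 5.68.
Under uncorrelated errors the observed covariances equal the true-score covariances, so only the own-variance terms attenuate.
True-score variance = [0.79 + 0.90 + 0.72] + 2.68 = 2.41 + 2.68 = 5.09.
Reliability = 5.09 / 5.68 = 0.8961.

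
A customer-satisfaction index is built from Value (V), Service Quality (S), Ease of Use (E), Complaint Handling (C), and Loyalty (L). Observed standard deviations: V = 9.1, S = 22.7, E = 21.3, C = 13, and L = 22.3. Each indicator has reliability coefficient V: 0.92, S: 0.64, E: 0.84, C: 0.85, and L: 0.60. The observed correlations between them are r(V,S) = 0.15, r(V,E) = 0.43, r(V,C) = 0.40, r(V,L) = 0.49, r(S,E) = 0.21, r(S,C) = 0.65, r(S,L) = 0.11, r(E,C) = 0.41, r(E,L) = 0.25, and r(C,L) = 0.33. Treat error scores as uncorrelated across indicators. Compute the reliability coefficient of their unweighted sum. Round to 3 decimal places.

Var(V+S+E+C+L) = 9.1² + 22.7² + 21.3² + 13² + 22.3² + 2·[9.1·22.7·0.15 + 9.1·21.3·0.43 + 9.1·13·0.40 + 9.1·22.3·0.49 + 22.7·21.3·0.21 + 22.7·13·0.65 + 22.7·22.3·0.11 + 21.3·13·0.41 + 21.3·22.3·0.25 + 13·22.3·0.33] = 1718.08 + 1876.13 = 3594.21.
With uncorrelated errors the cross-covariances are all true-score covariance, so they carry over unchanged; only the diagonal terms shrink to ρᵢσᵢ².
True-score variance = [9.1²·0.92 + 22.7²·0.64 + 21.3²·0.84 + 13²·0.85 + 22.3²·0.60] + 1876.13 = 1229.09 + 1876.13 = 3105.23.
Reliability = 3105.23 / 3594.21 = 0.864.

0.864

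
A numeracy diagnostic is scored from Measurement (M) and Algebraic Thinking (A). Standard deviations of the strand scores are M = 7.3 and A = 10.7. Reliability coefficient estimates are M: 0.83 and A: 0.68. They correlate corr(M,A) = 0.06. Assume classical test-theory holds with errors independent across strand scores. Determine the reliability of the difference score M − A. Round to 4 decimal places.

Var(M−A) = 7.3² + 10.7² − 2·7.3·10.7·0.06 = 167.78 − 9.3732 = 158.407.
Because errors are independent across components, Cov(Tᵢ,Tⱼ) = Cov(Xᵢ,Xⱼ); the off-diagonal part of the true-score variance is the same as above.
True-score variance = [7.3²·0.83 + 10.7²·0.68] − 9.3732 = 122.084 − 9.3732 = 112.711.
Reliability = 112.711 / 158.407 = 0.7115.

0.7115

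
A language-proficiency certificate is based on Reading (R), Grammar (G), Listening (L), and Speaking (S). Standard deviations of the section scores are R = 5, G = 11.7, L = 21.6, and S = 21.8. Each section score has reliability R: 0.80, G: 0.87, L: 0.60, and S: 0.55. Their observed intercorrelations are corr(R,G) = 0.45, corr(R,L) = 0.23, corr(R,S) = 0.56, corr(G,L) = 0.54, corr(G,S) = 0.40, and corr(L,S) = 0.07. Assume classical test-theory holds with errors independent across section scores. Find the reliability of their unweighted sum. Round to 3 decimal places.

Var(R+G+L+S) = 5² + 11.7² + 21.6² + 21.8² + 2·[5·11.7·0.45 + 5·21.6·0.23 + 5·21.8·0.56 + 11.7·21.6·0.54 + 11.7·21.8·0.40 + 21.6·21.8·0.07] = 1103.69 + 767.319 = 1871.01.
Under uncorrelated errors the observed covariances equal the true-score covariances, so only the own-variance terms attenuate.
True-score variance = [5²·0.80 + 11.7²·0.87 + 21.6²·0.60 + 21.8²·0.55] + 767.319 = 680.412 + 767.319 = 1447.73.
Reliability = 1447.73 / 1871.01 = 0.774.

0.774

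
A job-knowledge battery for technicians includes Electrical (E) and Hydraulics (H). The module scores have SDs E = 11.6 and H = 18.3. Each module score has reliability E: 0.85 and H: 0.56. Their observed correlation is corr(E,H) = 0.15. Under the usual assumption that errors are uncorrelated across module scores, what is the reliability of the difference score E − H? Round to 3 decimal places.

Var(E−H) = 11.6² + 18.3² − 2·11.6·18.3·0.15 = 469.45 − 63.684 = 405.766.
Under uncorrelated errors the observed covariances equal the true-score covariances, so only the own-variance terms attenuate.
True-score variance = [11.6²·0.85 + 18.3²·0.56] − 63.684 = 301.914 − 63.684 = 238.23.
Reliability = 238.23 / 405.766 = 0.587.

0.587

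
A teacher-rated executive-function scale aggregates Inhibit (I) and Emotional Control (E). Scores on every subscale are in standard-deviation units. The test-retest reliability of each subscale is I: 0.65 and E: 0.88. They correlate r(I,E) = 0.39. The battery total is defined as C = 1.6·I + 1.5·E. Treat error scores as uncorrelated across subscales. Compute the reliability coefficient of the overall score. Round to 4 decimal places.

0.8255

Var(C) = 1.6² + 1.5² + 2·[2.4·0.39] = 4.81 + 1.872 = 6.682.
Under uncorrelated errors the observed covariances equal the true-score covariances, so only the own-variance terms attenuate.
True-score variance = [1.6²·0.65 + 1.5²·0.88] + 1.872 = 3.644 + 1.872 = 5.516.
Reliability = 5.516 / 6.682 = 0.8255.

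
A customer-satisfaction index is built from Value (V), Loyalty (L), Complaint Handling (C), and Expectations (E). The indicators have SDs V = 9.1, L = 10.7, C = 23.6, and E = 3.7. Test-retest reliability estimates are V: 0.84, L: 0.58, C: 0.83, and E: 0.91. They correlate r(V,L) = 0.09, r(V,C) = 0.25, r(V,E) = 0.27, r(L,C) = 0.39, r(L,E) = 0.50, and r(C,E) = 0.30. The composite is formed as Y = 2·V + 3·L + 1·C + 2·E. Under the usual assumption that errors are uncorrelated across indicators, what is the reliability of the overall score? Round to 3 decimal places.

0.823

Var(Y) = 2²·9.1² + 3²·10.7² + 23.6² + 2²·3.7² + 2·[6·9.1·10.7·0.09 + 2·9.1·23.6·0.25 + 4·9.1·3.7·0.27 + 3·10.7·23.6·0.39 + 6·10.7·3.7·0.50 + 2·23.6·3.7·0.30] = 1973.37 + 1325.87 = 3299.24.
Because errors are independent across components, Cov(Tᵢ,Tⱼ) = Cov(Xᵢ,Xⱼ); the off-diagonal part of the true-score variance is the same as above.
True-score variance = [2²·9.1²·0.84 + 3²·10.7²·0.58 + 23.6²·0.83 + 2²·3.7²·0.91] + 1325.87 = 1387.99 + 1325.87 = 2713.86.
Reliability = 2713.86 / 3299.24 = 0.823.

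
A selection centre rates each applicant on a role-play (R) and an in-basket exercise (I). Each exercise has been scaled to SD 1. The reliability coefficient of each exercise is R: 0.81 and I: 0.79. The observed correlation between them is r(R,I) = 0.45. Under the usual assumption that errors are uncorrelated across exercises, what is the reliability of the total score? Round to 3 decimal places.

Var(R+I) = 2 + 2·[0.45] = 2 + 0.9 = 2.9.
Under uncorrelated errors the observed covariances equal the true-score covariances, so only the own-variance terms attenuate.
True-score variance = [0.81 + 0.79] + 0.9 = 1.6 + 0.9 = 2.5.
Reliability = 2.5 / 2.9 = 0.862.

0.862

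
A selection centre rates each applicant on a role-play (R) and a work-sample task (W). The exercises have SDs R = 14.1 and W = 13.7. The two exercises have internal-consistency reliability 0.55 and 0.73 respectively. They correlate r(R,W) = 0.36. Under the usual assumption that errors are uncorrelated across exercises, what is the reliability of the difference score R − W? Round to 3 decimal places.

Var(R−W) = 14.1² + 13.7² − 2·14.1·13.7·0.36 = 386.5 − 139.082 = 247.418.
With uncorrelated errors the cross-covariances are all true-score covariance, so they carry over unchanged; only the diagonal terms shrink to ρᵢσᵢ².
True-score variance = [14.1²·0.55 + 13.7²·0.73] − 139.082 = 246.359 − 139.082 = 107.277.
Reliability = 107.277 / 247.418 = 0.434.

0.434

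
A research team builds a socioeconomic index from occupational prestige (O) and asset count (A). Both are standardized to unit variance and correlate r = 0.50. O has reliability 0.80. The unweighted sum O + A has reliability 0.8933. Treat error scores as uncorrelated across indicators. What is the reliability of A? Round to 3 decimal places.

Var(O+A) = 2 + 2·0.50 = 3.000.
True-score variance = ρ_O + ρ_A + 2·0.50, so 0.8933 = (0.80 + ρ_A + 1.00) / 3.000.
ρ_A = 0.8933·3.000 − 0.80 − 1.00 = 0.880.

0.880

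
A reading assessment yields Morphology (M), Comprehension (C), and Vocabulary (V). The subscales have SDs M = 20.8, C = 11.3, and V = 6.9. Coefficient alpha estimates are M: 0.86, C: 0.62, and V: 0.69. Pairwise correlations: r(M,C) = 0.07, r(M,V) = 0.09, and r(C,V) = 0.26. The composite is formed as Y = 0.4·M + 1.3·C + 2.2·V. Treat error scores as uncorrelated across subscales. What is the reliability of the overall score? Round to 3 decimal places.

Var(Y) = 0.4²·20.8² + 1.3²·11.3² + 2.2²·6.9² + 2·[0.52·20.8·11.3·0.07 + 0.88·20.8·6.9·0.09 + 2.86·11.3·6.9·0.26] = 515.451 + 155.801 = 671.252.
With uncorrelated errors the cross-covariances are all true-score covariance, so they carry over unchanged; only the diagonal terms shrink to ρᵢσᵢ².
True-score variance = [0.4²·20.8²·0.86 + 1.3²·11.3²·0.62 + 2.2²·6.9²·0.69] + 155.801 = 352.323 + 155.801 = 508.125.
Reliability = 508.125 / 671.252 = 0.757.

0.757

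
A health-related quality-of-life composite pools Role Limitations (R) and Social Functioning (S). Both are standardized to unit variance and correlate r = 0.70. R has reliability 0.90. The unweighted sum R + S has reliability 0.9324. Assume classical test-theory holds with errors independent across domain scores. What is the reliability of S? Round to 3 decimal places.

0.870

Var(R+S) = 2 + 2·0.70 = 3.400.
True-score variance = ρ_R + ρ_S + 2·0.70, so 0.9324 = (0.90 + ρ_S + 1.40) / 3.400.
ρ_S = 0.9324·3.400 − 0.90 − 1.40 = 0.870.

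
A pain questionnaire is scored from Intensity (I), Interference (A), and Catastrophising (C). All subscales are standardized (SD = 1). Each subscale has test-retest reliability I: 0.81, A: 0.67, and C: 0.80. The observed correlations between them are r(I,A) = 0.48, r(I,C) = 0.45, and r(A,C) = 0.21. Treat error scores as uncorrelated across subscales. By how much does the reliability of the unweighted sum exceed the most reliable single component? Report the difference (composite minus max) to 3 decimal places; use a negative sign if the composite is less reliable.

0.054

Var(sum) = 3 + 2.28 = 5.28; true-score variance = 2.28 + 2.28 = 4.56; composite reliability = 0.8636.
Max component reliability = 0.8100.
Difference = 0.8636 − 0.8100 = 0.054.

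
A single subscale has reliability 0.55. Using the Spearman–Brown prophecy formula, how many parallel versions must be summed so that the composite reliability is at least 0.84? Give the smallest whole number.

k ≥ ρ*(1−ρ₁)/(ρ₁(1−ρ*)) = 0.84·0.45 / (0.55·0.16) = 4.295.
Smallest integer k = 5.

5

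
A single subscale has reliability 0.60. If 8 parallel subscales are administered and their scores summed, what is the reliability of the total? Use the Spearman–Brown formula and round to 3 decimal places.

0.923

ρ_k = kρ / (1 + (k−1)ρ) = 8·0.60 / (1 + 7·0.60) = 4.800 / 5.200 = 0.923.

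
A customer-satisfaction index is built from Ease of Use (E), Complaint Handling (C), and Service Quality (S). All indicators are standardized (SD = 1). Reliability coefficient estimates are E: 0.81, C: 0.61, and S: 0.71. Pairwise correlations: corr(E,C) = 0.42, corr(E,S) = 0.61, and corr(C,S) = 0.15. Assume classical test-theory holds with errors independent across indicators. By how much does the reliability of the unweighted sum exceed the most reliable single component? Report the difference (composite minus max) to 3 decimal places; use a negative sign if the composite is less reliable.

Var(sum) = 3 + 2.36 = 5.36; true-score variance = 2.13 + 2.36 = 4.49; composite reliability = 0.8377.
Max component reliability = 0.8100.
Difference = 0.8377 − 0.8100 = 0.028.

0.028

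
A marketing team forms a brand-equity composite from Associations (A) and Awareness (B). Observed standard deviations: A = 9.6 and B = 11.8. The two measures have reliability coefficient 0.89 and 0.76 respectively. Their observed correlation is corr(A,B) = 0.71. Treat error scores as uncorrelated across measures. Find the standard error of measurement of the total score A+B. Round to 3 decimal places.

Var(total) = 231.4 + 160.858 = 392.258.
True-score variance = 187.845 + 160.858 = 348.702, so reliability = 0.8890.
Error variance = 392.258 − 348.702 = 43.5552; SEM = √43.5552 = 6.600.

6.600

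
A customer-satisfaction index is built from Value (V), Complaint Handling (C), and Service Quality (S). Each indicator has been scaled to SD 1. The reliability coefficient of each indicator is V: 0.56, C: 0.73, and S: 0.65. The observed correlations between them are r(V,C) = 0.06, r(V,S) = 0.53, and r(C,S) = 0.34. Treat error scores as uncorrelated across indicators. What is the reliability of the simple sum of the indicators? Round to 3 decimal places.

0.782

Var(V+C+S) = 3 + 2·[0.06 + 0.53 + 0.34] = 3 + 1.86 = 4.86.
Under uncorrelated errors the observed covariances equal the true-score covariances, so only the own-variance terms attenuate.
True-score variance = [0.56 + 0.73 + 0.65] + 1.86 = 1.94 + 1.86 = 3.8.
Reliability = 3.8 / 4.86 = 0.782.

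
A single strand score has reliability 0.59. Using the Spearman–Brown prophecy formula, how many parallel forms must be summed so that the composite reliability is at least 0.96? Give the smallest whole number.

17

k ≥ ρ*(1−ρ₁)/(ρ₁(1−ρ*)) = 0.96·0.41 / (0.59·0.04) = 16.678.
Smallest integer k = 17.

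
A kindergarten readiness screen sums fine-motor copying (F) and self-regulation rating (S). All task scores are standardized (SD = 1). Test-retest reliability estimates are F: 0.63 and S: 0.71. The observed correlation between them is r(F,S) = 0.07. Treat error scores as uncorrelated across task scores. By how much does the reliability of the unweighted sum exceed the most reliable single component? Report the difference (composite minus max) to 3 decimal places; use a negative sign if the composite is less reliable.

Var(sum) = 2 + 0.14 = 2.14; true-score variance = 1.34 + 0.14 = 1.48; composite reliability = 0.6916.
Max component reliability = 0.7100.
Difference = 0.6916 − 0.7100 = -0.018.

-0.018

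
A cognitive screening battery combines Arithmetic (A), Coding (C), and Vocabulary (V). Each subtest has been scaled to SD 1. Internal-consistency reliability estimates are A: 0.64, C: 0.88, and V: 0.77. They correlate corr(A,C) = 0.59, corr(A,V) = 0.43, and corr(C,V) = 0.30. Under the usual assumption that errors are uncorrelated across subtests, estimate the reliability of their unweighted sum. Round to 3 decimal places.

0.874

Var(A+C+V) = 3 + 2·[0.59 + 0.43 + 0.30] = 3 + 2.64 = 5.64.
Because errors are independent across components, Cov(Tᵢ,Tⱼ) = Cov(Xᵢ,Xⱼ); the off-diagonal part of the true-score variance is the same as above.
True-score variance = [0.64 + 0.88 + 0.77] + 2.64 = 2.29 + 2.64 = 4.93.
Reliability = 4.93 / 5.64 = 0.874.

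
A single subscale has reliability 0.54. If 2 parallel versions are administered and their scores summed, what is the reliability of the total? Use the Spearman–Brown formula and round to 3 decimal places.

0.701

ρ_k = kρ / (1 + (k−1)ρ) = 2·0.54 / (1 + 1·0.54) = 1.080 / 1.540 = 0.701.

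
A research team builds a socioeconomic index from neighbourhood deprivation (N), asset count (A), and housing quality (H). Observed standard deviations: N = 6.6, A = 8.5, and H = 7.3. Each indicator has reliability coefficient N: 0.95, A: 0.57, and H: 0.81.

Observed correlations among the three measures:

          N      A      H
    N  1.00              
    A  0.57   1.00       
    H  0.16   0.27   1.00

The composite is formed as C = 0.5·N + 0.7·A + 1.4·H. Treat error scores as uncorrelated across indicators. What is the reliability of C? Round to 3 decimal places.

0.836

Var(C) = 0.5²·6.6² + 0.7²·8.5² + 1.4²·7.3² + 2·[0.35·6.6·8.5·0.57 + 0.7·6.6·7.3·0.16 + 0.98·8.5·7.3·0.27] = 150.741 + 66.0131 = 216.754.
Under uncorrelated errors the observed covariances equal the true-score covariances, so only the own-variance terms attenuate.
True-score variance = [0.5²·6.6²·0.95 + 0.7²·8.5²·0.57 + 1.4²·7.3²·0.81] + 66.0131 = 115.128 + 66.0131 = 181.141.
Reliability = 181.141 / 216.754 = 0.836.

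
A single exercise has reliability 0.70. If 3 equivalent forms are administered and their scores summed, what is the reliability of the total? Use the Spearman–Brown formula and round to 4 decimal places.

0.8750

ρ_k = kρ / (1 + (k−1)ρ) = 3·0.70 / (1 + 2·0.70) = 2.100 / 2.400 = 0.8750.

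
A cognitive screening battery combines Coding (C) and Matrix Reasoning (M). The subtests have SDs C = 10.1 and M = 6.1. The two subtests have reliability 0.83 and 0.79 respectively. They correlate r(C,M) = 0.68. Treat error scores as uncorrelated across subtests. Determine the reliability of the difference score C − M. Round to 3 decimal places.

0.546

Var(C−M) = 10.1² + 6.1² − 2·10.1·6.1·0.68 = 139.22 − 83.7896 = 55.4304.
With uncorrelated errors the cross-covariances are all true-score covariance, so they carry over unchanged; only the diagonal terms shrink to ρᵢσᵢ².
True-score variance = [10.1²·0.83 + 6.1²·0.79] − 83.7896 = 114.064 − 83.7896 = 30.2746.
Reliability = 30.2746 / 55.4304 = 0.546.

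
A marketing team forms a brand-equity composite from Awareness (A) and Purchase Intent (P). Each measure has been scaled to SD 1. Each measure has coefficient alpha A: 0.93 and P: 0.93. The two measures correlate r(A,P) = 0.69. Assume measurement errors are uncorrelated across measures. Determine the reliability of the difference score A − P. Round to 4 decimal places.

Var(A−P) = 1 + 1 − 2·0.69 = 2 − 1.38 = 0.62.
Under uncorrelated errors the observed covariances equal the true-score covariances, so only the own-variance terms attenuate.
True-score variance = [0.93 + 0.93] − 1.38 = 1.86 − 1.38 = 0.48.
Reliability = 0.48 / 0.62 = 0.7742.

0.7742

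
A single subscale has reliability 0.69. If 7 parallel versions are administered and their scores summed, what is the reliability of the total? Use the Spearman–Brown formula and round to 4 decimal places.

0.9397

ρ_k = kρ / (1 + (k−1)ρ) = 7·0.69 / (1 + 6·0.69) = 4.830 / 5.140 = 0.9397.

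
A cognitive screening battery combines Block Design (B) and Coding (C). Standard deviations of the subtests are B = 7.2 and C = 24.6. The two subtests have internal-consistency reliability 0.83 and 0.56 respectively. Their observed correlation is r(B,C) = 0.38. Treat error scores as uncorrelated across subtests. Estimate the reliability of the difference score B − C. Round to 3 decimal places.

Var(B−C) = 7.2² + 24.6² − 2·7.2·24.6·0.38 = 657 − 134.611 = 522.389.
Under uncorrelated errors the observed covariances equal the true-score covariances, so only the own-variance terms attenuate.
True-score variance = [7.2²·0.83 + 24.6²·0.56] − 134.611 = 381.917 − 134.611 = 247.306.
Reliability = 247.306 / 522.389 = 0.473.

0.473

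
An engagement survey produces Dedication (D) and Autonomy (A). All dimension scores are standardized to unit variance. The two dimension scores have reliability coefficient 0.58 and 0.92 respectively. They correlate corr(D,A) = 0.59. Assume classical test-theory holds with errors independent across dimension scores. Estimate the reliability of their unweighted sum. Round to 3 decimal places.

0.843

Var(D+A) = 2 + 2·[0.59] = 2 + 1.18 = 3.18.
With uncorrelated errors the cross-covariances are all true-score covariance, so they carry over unchanged; only the diagonal terms shrink to ρᵢσᵢ².
True-score variance = [0.58 + 0.92] + 1.18 = 1.5 + 1.18 = 2.68.
Reliability = 2.68 / 3.18 = 0.843.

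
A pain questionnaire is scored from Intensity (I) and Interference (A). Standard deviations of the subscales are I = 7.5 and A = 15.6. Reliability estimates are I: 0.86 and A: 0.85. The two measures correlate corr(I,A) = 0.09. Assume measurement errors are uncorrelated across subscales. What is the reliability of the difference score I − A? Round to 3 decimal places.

0.841

Var(I−A) = 7.5² + 15.6² − 2·7.5·15.6·0.09 = 299.61 − 21.06 = 278.55.
Under uncorrelated errors the observed covariances equal the true-score covariances, so only the own-variance terms attenuate.
True-score variance = [7.5²·0.86 + 15.6²·0.85] − 21.06 = 255.231 − 21.06 = 234.171.
Reliability = 234.171 / 278.55 = 0.841.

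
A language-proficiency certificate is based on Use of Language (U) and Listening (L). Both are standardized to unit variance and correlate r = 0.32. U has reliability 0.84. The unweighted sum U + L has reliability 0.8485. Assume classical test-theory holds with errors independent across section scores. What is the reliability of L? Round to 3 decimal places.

0.760

Var(U+L) = 2 + 2·0.32 = 2.640.
True-score variance = ρ_U + ρ_L + 2·0.32, so 0.8485 = (0.84 + ρ_L + 0.64) / 2.640.
ρ_L = 0.8485·2.640 − 0.84 − 0.64 = 0.760.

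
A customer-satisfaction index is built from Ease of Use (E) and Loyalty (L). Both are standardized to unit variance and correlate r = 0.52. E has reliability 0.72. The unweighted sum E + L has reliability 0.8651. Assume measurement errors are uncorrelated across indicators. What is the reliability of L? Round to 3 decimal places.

0.870

Var(E+L) = 2 + 2·0.52 = 3.040.
True-score variance = ρ_E + ρ_L + 2·0.52, so 0.8651 = (0.72 + ρ_L + 1.04) / 3.040.
ρ_L = 0.8651·3.040 − 0.72 − 1.04 = 0.870.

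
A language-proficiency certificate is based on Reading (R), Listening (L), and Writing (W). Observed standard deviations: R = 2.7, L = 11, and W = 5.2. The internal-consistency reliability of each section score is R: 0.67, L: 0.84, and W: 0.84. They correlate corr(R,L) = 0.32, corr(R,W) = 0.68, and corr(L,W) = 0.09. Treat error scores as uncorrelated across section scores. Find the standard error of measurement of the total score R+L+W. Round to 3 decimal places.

Var(total) = 155.33 + 48.3984 = 203.728.
True-score variance = 129.238 + 48.3984 = 177.636, so reliability = 0.8719.
Error variance = 203.728 − 177.636 = 26.0921; SEM = √26.0921 = 5.108.

5.108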